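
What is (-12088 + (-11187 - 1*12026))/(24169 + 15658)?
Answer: -35301/39827 ≈ -0.88636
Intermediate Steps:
(-12088 + (-11187 - 1*12026))/(24169 + 15658) = (-12088 + (-11187 - 12026))/39827 = (-12088 - 23213)*(1/39827) = -35301*1/39827 = -35301/39827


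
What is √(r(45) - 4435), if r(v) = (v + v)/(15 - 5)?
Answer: I*√4426 ≈ 66.528*I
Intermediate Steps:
r(v) = v/5 (r(v) = (2*v)/10 = (2*v)*(⅒) = v/5)
√(r(45) - 4435) = √((⅕)*45 - 4435) = √(9 - 4435) = √(-4426) = I*√4426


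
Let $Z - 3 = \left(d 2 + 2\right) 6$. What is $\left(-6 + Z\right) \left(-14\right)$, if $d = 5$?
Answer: $-966$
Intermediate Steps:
$Z = 75$ ($Z = 3 + \left(5 \cdot 2 + 2\right) 6 = 3 + \left(10 + 2\right) 6 = 3 + 12 \cdot 6 = 3 + 72 = 75$)
$\left(-6 + Z\right) \left(-14\right) = \left(-6 + 75\right) \left(-14\right) = 69 \left(-14\right) = -966$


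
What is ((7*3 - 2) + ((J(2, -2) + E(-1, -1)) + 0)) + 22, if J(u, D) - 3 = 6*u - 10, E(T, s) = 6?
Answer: 52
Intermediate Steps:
J(u, D) = -7 + 6*u (J(u, D) = 3 + (6*u - 10) = 3 + (-10 + 6*u) = -7 + 6*u)
((7*3 - 2) + ((J(2, -2) + E(-1, -1)) + 0)) + 22 = ((7*3 - 2) + (((-7 + 6*2) + 6) + 0)) + 22 = ((21 - 2) + (((-7 + 12) + 6) + 0)) + 22 = (19 + ((5 + 6) + 0)) + 22 = (19 + (11 + 0)) + 22 = (19 + 11) + 22 = 30 + 22 = 52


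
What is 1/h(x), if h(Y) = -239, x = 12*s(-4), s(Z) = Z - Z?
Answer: -1/239 ≈ -0.0041841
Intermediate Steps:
s(Z) = 0
x = 0 (x = 12*0 = 0)
1/h(x) = 1/(-239) = -1/239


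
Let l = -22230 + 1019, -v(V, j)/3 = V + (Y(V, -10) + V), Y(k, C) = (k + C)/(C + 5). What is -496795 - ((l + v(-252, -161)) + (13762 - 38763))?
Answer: -2259689/5 ≈ -4.5194e+5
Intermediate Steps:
Y(k, C) = (C + k)/(5 + C)
v(V, j) = -6 - 27*V/5 (v(V, j) = -3*(V + ((-10 + V)/(5 - 10) + V)) = -3*(V + ((-10 + V)/(-5) + V)) = -3*(V + (-(-10 + V)/5 + V)) = -3*(V + ((2 - V/5) + V)) = -3*(V + (2 + 4*V/5)) = -3*(2 + 9*V/5) = -6 - 27*V/5)
l = -21211
-496795 - ((l + v(-252, -161)) + (13762 - 38763)) = -496795 - ((-21211 + (-6 - 27/5*(-252))) + (13762 - 38763)) = -496795 - ((-21211 + (-6 + 6804/5)) - 25001) = -496795 - ((-21211 + 6774/5) - 25001) = -496795 - (-99281/5 - 25001) = -496795 - 1*(-224286/5) = -496795 + 224286/5 = -2259689/5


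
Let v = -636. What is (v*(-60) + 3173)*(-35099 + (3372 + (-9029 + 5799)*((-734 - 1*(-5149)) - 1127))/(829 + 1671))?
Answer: -1016423605636/625 ≈ -1.6263e+9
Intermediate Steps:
(v*(-60) + 3173)*(-35099 + (3372 + (-9029 + 5799)*((-734 - 1*(-5149)) - 1127))/(829 + 1671)) = (-636*(-60) + 3173)*(-35099 + (3372 + (-9029 + 5799)*((-734 - 1*(-5149)) - 1127))/(829 + 1671)) = (38160 + 3173)*(-35099 + (3372 - 3230*((-734 + 5149) - 1127))/2500) = 41333*(-35099 + (3372 - 3230*(4415 - 1127))*(1/2500)) = 41333*(-35099 + (3372 - 3230*3288)*(1/2500)) = 41333*(-35099 + (3372 - 10620240)*(1/2500)) = 41333*(-35099 - 10616868*1/2500) = 41333*(-35099 - 2654217/625) = 41333*(-24591092/625) = -1016423605636/625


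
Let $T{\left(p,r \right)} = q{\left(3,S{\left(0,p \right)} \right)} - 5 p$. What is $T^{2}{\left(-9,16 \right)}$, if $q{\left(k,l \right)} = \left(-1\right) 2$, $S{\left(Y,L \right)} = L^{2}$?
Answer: $1849$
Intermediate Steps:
$q{\left(k,l \right)} = -2$
$T{\left(p,r \right)} = -2 - 5 p$
$T^{2}{\left(-9,16 \right)} = \left(-2 - -45\right)^{2} = \left(-2 + 45\right)^{2} = 43^{2} = 1849$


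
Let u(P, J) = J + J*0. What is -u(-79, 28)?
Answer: -28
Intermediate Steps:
u(P, J) = J (u(P, J) = J + 0 = J)
-u(-79, 28) = -1*28 = -28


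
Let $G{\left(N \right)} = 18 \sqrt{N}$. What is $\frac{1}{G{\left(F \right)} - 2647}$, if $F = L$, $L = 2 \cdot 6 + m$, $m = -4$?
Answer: $- \frac{2647}{7004017} - \frac{36 \sqrt{2}}{7004017} \approx -0.0003852$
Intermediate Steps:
$L = 8$ ($L = 2 \cdot 6 - 4 = 12 - 4 = 8$)
$F = 8$
$\frac{1}{G{\left(F \right)} - 2647} = \frac{1}{18 \sqrt{8} - 2647} = \frac{1}{18 \cdot 2 \sqrt{2} - 2647} = \frac{1}{36 \sqrt{2} - 2647} = \frac{1}{-2647 + 36 \sqrt{2}}$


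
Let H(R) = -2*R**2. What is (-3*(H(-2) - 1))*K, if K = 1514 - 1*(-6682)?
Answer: 221292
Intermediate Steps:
K = 8196 (K = 1514 + 6682 = 8196)
(-3*(H(-2) - 1))*K = -3*(-2*(-2)**2 - 1)*8196 = -3*(-2*4 - 1)*8196 = -3*(-8 - 1)*8196 = -3*(-9)*8196 = 27*8196 = 221292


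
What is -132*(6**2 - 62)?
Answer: 3432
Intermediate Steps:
-132*(6**2 - 62) = -132*(36 - 62) = -132*(-26) = 3432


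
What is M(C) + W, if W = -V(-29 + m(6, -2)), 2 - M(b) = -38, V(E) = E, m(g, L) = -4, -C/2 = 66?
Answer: 73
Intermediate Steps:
C = -132 (C = -2*66 = -132)
M(b) = 40 (M(b) = 2 - 1*(-38) = 2 + 38 = 40)
W = 33 (W = -(-29 - 4) = -1*(-33) = 33)
M(C) + W = 40 + 33 = 73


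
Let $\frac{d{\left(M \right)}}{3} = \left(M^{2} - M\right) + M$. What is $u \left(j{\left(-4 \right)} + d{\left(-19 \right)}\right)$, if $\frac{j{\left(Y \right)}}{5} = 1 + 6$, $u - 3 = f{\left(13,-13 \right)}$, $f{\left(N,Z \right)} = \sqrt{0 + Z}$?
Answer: $3354 + 1118 i \sqrt{13} \approx 3354.0 + 4031.0 i$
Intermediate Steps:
$f{\left(N,Z \right)} = \sqrt{Z}$
$d{\left(M \right)} = 3 M^{2}$ ($d{\left(M \right)} = 3 \left(\left(M^{2} - M\right) + M\right) = 3 M^{2}$)
$u = 3 + i \sqrt{13}$ ($u = 3 + \sqrt{-13} = 3 + i \sqrt{13} \approx 3.0 + 3.6056 i$)
$j{\left(Y \right)} = 35$ ($j{\left(Y \right)} = 5 \left(1 + 6\right) = 5 \cdot 7 = 35$)
$u \left(j{\left(-4 \right)} + d{\left(-19 \right)}\right) = \left(3 + i \sqrt{13}\right) \left(35 + 3 \left(-19\right)^{2}\right) = \left(3 + i \sqrt{13}\right) \left(35 + 3 \cdot 361\right) = \left(3 + i \sqrt{13}\right) \left(35 + 1083\right) = \left(3 + i \sqrt{13}\right) 1118 = 3354 + 1118 i \sqrt{13}$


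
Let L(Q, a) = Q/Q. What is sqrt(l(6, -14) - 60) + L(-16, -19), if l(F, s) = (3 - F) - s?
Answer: 1 + 7*I ≈ 1.0 + 7.0*I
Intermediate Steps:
l(F, s) = 3 - F - s
L(Q, a) = 1
sqrt(l(6, -14) - 60) + L(-16, -19) = sqrt((3 - 1*6 - 1*(-14)) - 60) + 1 = sqrt((3 - 6 + 14) - 60) + 1 = sqrt(11 - 60) + 1 = sqrt(-49) + 1 = 7*I + 1 = 1 + 7*I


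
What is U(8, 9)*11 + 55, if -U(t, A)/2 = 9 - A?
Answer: 55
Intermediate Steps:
U(t, A) = -18 + 2*A (U(t, A) = -2*(9 - A) = -18 + 2*A)
U(8, 9)*11 + 55 = (-18 + 2*9)*11 + 55 = (-18 + 18)*11 + 55 = 0*11 + 55 = 0 + 55 = 55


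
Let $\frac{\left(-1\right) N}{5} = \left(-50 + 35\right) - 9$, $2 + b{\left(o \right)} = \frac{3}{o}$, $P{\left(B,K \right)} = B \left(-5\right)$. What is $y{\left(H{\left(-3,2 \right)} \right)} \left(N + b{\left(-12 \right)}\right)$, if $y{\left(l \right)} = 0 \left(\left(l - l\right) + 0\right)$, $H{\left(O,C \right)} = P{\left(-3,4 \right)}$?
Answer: $0$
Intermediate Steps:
$P{\left(B,K \right)} = - 5 B$
$H{\left(O,C \right)} = 15$ ($H{\left(O,C \right)} = \left(-5\right) \left(-3\right) = 15$)
$y{\left(l \right)} = 0$ ($y{\left(l \right)} = 0 \left(0 + 0\right) = 0 \cdot 0 = 0$)
$b{\left(o \right)} = -2 + \frac{3}{o}$
$N = 120$ ($N = - 5 \left(\left(-50 + 35\right) - 9\right) = - 5 \left(-15 - 9\right) = \left(-5\right) \left(-24\right) = 120$)
$y{\left(H{\left(-3,2 \right)} \right)} \left(N + b{\left(-12 \right)}\right) = 0 \left(120 - \left(2 - \frac{3}{-12}\right)\right) = 0 \left(120 + \left(-2 + 3 \left(- \frac{1}{12}\right)\right)\right) = 0 \left(120 - \frac{9}{4}\right) = 0 \cdot \frac{471}{4} = 0$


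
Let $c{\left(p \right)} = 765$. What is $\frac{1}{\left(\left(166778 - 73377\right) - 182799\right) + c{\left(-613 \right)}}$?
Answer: $- \frac{1}{88633} \approx -1.1282 \cdot 10^{-5}$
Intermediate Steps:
$\frac{1}{\left(\left(166778 - 73377\right) - 182799\right) + c{\left(-613 \right)}} = \frac{1}{\left(\left(166778 - 73377\right) - 182799\right) + 765} = \frac{1}{\left(93401 - 182799\right) + 765} = \frac{1}{-89398 + 765} = \frac{1}{-88633} = - \frac{1}{88633}$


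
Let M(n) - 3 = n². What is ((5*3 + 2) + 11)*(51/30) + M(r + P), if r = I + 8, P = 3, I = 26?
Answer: 7098/5 ≈ 1419.6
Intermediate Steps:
r = 34 (r = 26 + 8 = 34)
M(n) = 3 + n²
((5*3 + 2) + 11)*(51/30) + M(r + P) = ((5*3 + 2) + 11)*(51/30) + (3 + (34 + 3)²) = ((15 + 2) + 11)*(51*(1/30)) + (3 + 37²) = (17 + 11)*(17/10) + (3 + 1369) = 28*(17/10) + 1372 = 238/5 + 1372 = 7098/5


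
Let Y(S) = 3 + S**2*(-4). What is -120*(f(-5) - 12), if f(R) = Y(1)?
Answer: 1560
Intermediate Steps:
Y(S) = 3 - 4*S**2
f(R) = -1 (f(R) = 3 - 4*1**2 = 3 - 4*1 = 3 - 4 = -1)
-120*(f(-5) - 12) = -120*(-1 - 12) = -120*(-13) = 1560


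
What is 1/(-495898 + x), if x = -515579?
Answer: -1/1011477 ≈ -9.8865e-7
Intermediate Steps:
1/(-495898 + x) = 1/(-495898 - 515579) = 1/(-1011477) = -1/1011477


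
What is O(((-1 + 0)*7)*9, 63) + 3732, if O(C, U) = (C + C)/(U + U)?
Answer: 3731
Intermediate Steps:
O(C, U) = C/U (O(C, U) = (2*C)/((2*U)) = (2*C)*(1/(2*U)) = C/U)
O(((-1 + 0)*7)*9, 63) + 3732 = (((-1 + 0)*7)*9)/63 + 3732 = (-1*7*9)*(1/63) + 3732 = -7*9*(1/63) + 3732 = -63*1/63 + 3732 = -1 + 3732 = 3731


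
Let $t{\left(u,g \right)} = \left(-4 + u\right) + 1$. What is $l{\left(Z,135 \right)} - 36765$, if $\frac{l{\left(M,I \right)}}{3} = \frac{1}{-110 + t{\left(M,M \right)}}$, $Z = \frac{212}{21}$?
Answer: $- \frac{79449228}{2161} \approx -36765.0$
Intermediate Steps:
$t{\left(u,g \right)} = -3 + u$
$Z = \frac{212}{21}$ ($Z = 212 \cdot \frac{1}{21} = \frac{212}{21} \approx 10.095$)
$l{\left(M,I \right)} = \frac{3}{-113 + M}$ ($l{\left(M,I \right)} = \frac{3}{-110 + \left(-3 + M\right)} = \frac{3}{-113 + M}$)
$l{\left(Z,135 \right)} - 36765 = \frac{3}{-113 + \frac{212}{21}} - 36765 = \frac{3}{- \frac{2161}{21}} - 36765 = 3 \left(- \frac{21}{2161}\right) - 36765 = - \frac{63}{2161} - 36765 = - \frac{79449228}{2161}$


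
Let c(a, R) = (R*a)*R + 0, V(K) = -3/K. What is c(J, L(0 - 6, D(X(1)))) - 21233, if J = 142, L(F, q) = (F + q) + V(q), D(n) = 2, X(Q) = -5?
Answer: -33875/2 ≈ -16938.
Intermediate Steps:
L(F, q) = F + q - 3/q (L(F, q) = (F + q) - 3/q = F + q - 3/q)
c(a, R) = a*R² (c(a, R) = a*R² + 0 = a*R²)
c(J, L(0 - 6, D(X(1)))) - 21233 = 142*((0 - 6) + 2 - 3/2)² - 21233 = 142*(-6 + 2 - 3*½)² - 21233 = 142*(-6 + 2 - 3/2)² - 21233 = 142*(-11/2)² - 21233 = 142*(121/4) - 21233 = 8591/2 - 21233 = -33875/2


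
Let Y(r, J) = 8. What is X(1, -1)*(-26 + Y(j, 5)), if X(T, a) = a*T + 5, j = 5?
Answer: -72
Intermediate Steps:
X(T, a) = 5 + T*a (X(T, a) = T*a + 5 = 5 + T*a)
X(1, -1)*(-26 + Y(j, 5)) = (5 + 1*(-1))*(-26 + 8) = (5 - 1)*(-18) = 4*(-18) = -72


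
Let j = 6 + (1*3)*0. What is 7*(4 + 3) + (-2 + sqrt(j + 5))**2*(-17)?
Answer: -206 + 68*sqrt(11) ≈ 19.530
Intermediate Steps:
j = 6 (j = 6 + 3*0 = 6 + 0 = 6)
7*(4 + 3) + (-2 + sqrt(j + 5))**2*(-17) = 7*(4 + 3) + (-2 + sqrt(6 + 5))**2*(-17) = 7*7 + (-2 + sqrt(11))**2*(-17) = 49 - 17*(-2 + sqrt(11))**2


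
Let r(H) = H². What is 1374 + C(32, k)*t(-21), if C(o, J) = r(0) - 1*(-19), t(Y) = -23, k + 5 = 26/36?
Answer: 937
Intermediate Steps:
k = -77/18 (k = -5 + 26/36 = -5 + 26*(1/36) = -5 + 13/18 = -77/18 ≈ -4.2778)
C(o, J) = 19 (C(o, J) = 0² - 1*(-19) = 0 + 19 = 19)
1374 + C(32, k)*t(-21) = 1374 + 19*(-23) = 1374 - 437 = 937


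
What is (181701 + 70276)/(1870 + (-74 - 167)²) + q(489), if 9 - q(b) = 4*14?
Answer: -2565720/59951 ≈ -42.797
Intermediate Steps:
q(b) = -47 (q(b) = 9 - 4*14 = 9 - 1*56 = 9 - 56 = -47)
(181701 + 70276)/(1870 + (-74 - 167)²) + q(489) = (181701 + 70276)/(1870 + (-74 - 167)²) - 47 = 251977/(1870 + (-241)²) - 47 = 251977/(1870 + 58081) - 47 = 251977/59951 - 47 = -2565720/59951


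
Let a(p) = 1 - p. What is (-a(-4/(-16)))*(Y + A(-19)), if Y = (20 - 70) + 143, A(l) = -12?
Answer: -243/4 ≈ -60.750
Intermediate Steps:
Y = 93 (Y = -50 + 143 = 93)
(-a(-4/(-16)))*(Y + A(-19)) = (-(1 - (-4)/(-16)))*(93 - 12) = -(1 - (-4)*(-1)/16)*81 = -(1 - 1*¼)*81 = -(1 - ¼)*81 = -1*¾*81 = -¾*81 = -243/4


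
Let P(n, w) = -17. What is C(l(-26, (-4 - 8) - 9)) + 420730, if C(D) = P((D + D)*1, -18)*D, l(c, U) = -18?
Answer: 421036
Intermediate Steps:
C(D) = -17*D
C(l(-26, (-4 - 8) - 9)) + 420730 = -17*(-18) + 420730 = 306 + 420730 = 421036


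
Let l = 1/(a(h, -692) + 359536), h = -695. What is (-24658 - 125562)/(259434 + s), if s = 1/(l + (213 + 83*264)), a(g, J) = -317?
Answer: -170558079268960/294558412626629 ≈ -0.57903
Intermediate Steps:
l = 1/359219 (l = 1/(-317 + 359536) = 1/359219 ≈ 2.7838e-6)
s = 359219/7947720376 (s = 1/(1/359219 + (213 + 83*264)) = 1/(1/359219 + (213 + 21912)) = 1/(1/359219 + 22125) = 1/(7947720376/359219) = 359219/7947720376 ≈ 4.5198e-5)
(-24658 - 125562)/(259434 + s) = (-24658 - 125562)/(259434 + 359219/7947720376) = -150220/2061908888386403/7947720376 = -150220*7947720376/2061908888386403 = -170558079268960/294558412626629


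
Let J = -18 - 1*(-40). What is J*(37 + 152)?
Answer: 4158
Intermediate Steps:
J = 22 (J = -18 + 40 = 22)
J*(37 + 152) = 22*(37 + 152) = 22*189 = 4158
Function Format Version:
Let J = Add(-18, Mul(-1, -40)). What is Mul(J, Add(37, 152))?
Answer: 4158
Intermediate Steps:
J = 22 (J = Add(-18, 40) = 22)
Mul(J, Add(37, 152)) = Mul(22, Add(37, 152)) = Mul(22, 189) = 4158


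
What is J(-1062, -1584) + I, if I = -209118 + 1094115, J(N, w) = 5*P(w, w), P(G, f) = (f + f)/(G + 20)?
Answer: 346037787/391 ≈ 8.8501e+5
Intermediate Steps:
P(G, f) = 2*f/(20 + G) (P(G, f) = (2*f)/(20 + G) = 2*f/(20 + G))
J(N, w) = 10*w/(20 + w) (J(N, w) = 5*(2*w/(20 + w)) = 10*w/(20 + w))
I = 884997
J(-1062, -1584) + I = 10*(-1584)/(20 - 1584) + 884997 = 10*(-1584)/(-1564) + 884997 = 10*(-1584)*(-1/1564) + 884997 = 3960/391 + 884997 = 346037787/391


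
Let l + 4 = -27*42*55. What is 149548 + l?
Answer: 87174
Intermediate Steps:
l = -62374 (l = -4 - 27*42*55 = -4 - 1134*55 = -4 - 62370 = -62374)
149548 + l = 149548 - 62374 = 87174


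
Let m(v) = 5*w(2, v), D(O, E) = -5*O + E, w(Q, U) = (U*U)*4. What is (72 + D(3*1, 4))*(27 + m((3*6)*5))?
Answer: 9883647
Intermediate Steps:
w(Q, U) = 4*U**2 (w(Q, U) = U**2*4 = 4*U**2)
D(O, E) = E - 5*O
m(v) = 20*v**2 (m(v) = 5*(4*v**2) = 20*v**2)
(72 + D(3*1, 4))*(27 + m((3*6)*5)) = (72 + (4 - 15))*(27 + 20*((3*6)*5)**2) = (72 + (4 - 5*3))*(27 + 20*(18*5)**2) = (72 + (4 - 15))*(27 + 20*90**2) = (72 - 11)*(27 + 20*8100) = 61*(27 + 162000) = 61*162027 = 9883647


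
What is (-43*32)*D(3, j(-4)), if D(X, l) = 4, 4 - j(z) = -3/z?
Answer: -5504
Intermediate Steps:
j(z) = 4 + 3/z (j(z) = 4 - (-3)/z = 4 + 3/z)
(-43*32)*D(3, j(-4)) = -43*32*4 = -1376*4 = -5504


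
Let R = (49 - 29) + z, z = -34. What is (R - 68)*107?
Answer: -8774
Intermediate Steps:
R = -14 (R = (49 - 29) - 34 = 20 - 34 = -14)
(R - 68)*107 = (-14 - 68)*107 = -82*107 = -8774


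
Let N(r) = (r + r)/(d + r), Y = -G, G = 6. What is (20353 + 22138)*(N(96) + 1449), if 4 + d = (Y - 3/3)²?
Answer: 2896483997/47 ≈ 6.1627e+7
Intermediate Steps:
Y = -6 (Y = -1*6 = -6)
d = 45 (d = -4 + (-6 - 3/3)² = -4 + (-6 - 3*⅓)² = -4 + (-6 - 1)² = -4 + (-7)² = -4 + 49 = 45)
N(r) = 2*r/(45 + r) (N(r) = (r + r)/(45 + r) = (2*r)/(45 + r) = 2*r/(45 + r))
(20353 + 22138)*(N(96) + 1449) = (20353 + 22138)*(2*96/(45 + 96) + 1449) = 42491*(2*96/141 + 1449) = 42491*(2*96*(1/141) + 1449) = 42491*(64/47 + 1449) = 42491*(68167/47) = 2896483997/47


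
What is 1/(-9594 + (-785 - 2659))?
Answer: -1/13038 ≈ -7.6699e-5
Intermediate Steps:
1/(-9594 + (-785 - 2659)) = 1/(-9594 - 3444) = 1/(-13038) = -1/13038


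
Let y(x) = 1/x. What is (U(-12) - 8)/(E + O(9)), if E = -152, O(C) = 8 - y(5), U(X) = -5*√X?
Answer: 40/721 + 50*I*√3/721 ≈ 0.055479 + 0.12011*I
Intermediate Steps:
O(C) = 39/5 (O(C) = 8 - 1/5 = 8 - 1*⅕ = 8 - ⅕ = 39/5)
(U(-12) - 8)/(E + O(9)) = (-10*I*√3 - 8)/(-152 + 39/5) = (-10*I*√3 - 8)/(-721/5) = (-10*I*√3 - 8)*(-5/721) = (-8 - 10*I*√3)*(-5/721) = 40/721 + 50*I*√3/721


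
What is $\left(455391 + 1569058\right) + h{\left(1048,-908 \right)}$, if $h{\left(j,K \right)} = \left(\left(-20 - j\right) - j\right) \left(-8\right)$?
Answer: $2041377$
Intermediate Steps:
$h{\left(j,K \right)} = 160 + 16 j$ ($h{\left(j,K \right)} = \left(-20 - 2 j\right) \left(-8\right) = 160 + 16 j$)
$\left(455391 + 1569058\right) + h{\left(1048,-908 \right)} = \left(455391 + 1569058\right) + \left(160 + 16 \cdot 1048\right) = 2024449 + \left(160 + 16768\right) = 2024449 + 16928 = 2041377$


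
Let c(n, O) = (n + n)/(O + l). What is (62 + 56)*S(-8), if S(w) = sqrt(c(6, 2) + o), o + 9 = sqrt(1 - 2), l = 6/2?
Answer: 118*sqrt(-165 + 25*I)/5 ≈ 22.9 + 304.01*I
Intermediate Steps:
l = 3 (l = 6*(1/2) = 3)
o = -9 + I (o = -9 + sqrt(1 - 2) = -9 + sqrt(-1) = -9 + I ≈ -9.0 + 1.0*I)
c(n, O) = 2*n/(3 + O) (c(n, O) = (n + n)/(O + 3) = (2*n)/(3 + O) = 2*n/(3 + O))
S(w) = sqrt(-33/5 + I) (S(w) = sqrt(2*6/(3 + 2) + (-9 + I)) = sqrt(2*6/5 + (-9 + I)) = sqrt(2*6*(1/5) + (-9 + I)) = sqrt(12/5 + (-9 + I)) = sqrt(-33/5 + I))
(62 + 56)*S(-8) = (62 + 56)*(sqrt(-165 + 25*I)/5) = 118*(sqrt(-165 + 25*I)/5) = 118*sqrt(-165 + 25*I)/5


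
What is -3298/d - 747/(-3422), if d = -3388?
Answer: 1727074/1449217 ≈ 1.1917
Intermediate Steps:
-3298/d - 747/(-3422) = -3298/(-3388) - 747/(-3422) = -3298*(-1/3388) - 747*(-1/3422) = 1649/1694 + 747/3422 = 1727074/1449217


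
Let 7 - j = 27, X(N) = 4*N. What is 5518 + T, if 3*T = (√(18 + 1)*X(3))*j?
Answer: 5518 - 80*√19 ≈ 5169.3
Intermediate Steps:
j = -20 (j = 7 - 1*27 = 7 - 27 = -20)
T = -80*√19 (T = ((√(18 + 1)*(4*3))*(-20))/3 = ((√19*12)*(-20))/3 = ((12*√19)*(-20))/3 = (-240*√19)/3 = -80*√19 ≈ -348.71)
5518 + T = 5518 - 80*√19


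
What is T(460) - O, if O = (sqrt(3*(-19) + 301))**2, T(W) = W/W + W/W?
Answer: -242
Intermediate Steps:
T(W) = 2 (T(W) = 1 + 1 = 2)
O = 244 (O = (sqrt(-57 + 301))**2 = (sqrt(244))**2 = (2*sqrt(61))**2 = 244)
T(460) - O = 2 - 1*244 = 2 - 244 = -242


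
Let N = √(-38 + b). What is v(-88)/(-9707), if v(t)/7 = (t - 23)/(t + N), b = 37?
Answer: -68376/75180715 - 777*I/75180715 ≈ -0.00090949 - 1.0335e-5*I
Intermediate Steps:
N = I (N = √(-38 + 37) = √(-1) = I ≈ 1.0*I)
v(t) = 7*(-23 + t)/(I + t) (v(t) = 7*((t - 23)/(t + I)) = 7*((-23 + t)/(I + t)) = 7*(-23 + t)/(I + t))
v(-88)/(-9707) = (7*(-23 - 88)/(I - 88))/(-9707) = (7*(-111)/(-88 + I))*(-1/9707) = (7*((-88 - I)/7745)*(-111))*(-1/9707) = (68376/7745 + 777*I/7745)*(-1/9707) = -68376/75180715 - 777*I/75180715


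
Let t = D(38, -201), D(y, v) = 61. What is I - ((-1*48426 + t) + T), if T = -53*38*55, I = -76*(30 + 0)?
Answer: 156855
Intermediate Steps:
t = 61
I = -2280 (I = -76*30 = -2280)
T = -110770 (T = -2014*55 = -110770)
I - ((-1*48426 + t) + T) = -2280 - ((-1*48426 + 61) - 110770) = -2280 - ((-48426 + 61) - 110770) = -2280 - (-48365 - 110770) = -2280 - 1*(-159135) = -2280 + 159135 = 156855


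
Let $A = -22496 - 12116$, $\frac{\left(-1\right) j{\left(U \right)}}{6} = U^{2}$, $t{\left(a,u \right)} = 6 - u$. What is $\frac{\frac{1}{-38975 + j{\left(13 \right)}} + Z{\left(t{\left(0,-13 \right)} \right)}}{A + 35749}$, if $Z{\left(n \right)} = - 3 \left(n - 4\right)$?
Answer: $- \frac{1799506}{45467493} \approx -0.039578$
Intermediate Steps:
$j{\left(U \right)} = - 6 U^{2}$
$A = -34612$
$Z{\left(n \right)} = 12 - 3 n$ ($Z{\left(n \right)} = - 3 \left(-4 + n\right) = 12 - 3 n$)
$\frac{\frac{1}{-38975 + j{\left(13 \right)}} + Z{\left(t{\left(0,-13 \right)} \right)}}{A + 35749} = \frac{\frac{1}{-38975 - 6 \cdot 13^{2}} + \left(12 - 3 \left(6 - -13\right)\right)}{-34612 + 35749} = \frac{\frac{1}{-38975 - 1014} + \left(12 - 3 \left(6 + 13\right)\right)}{1137} = \left(\frac{1}{-38975 - 1014} + \left(12 - 57\right)\right) \frac{1}{1137} = \left(\frac{1}{-39989} + \left(12 - 57\right)\right) \frac{1}{1137} = \left(- \frac{1}{39989} - 45\right) \frac{1}{1137} = \left(- \frac{1799506}{39989}\right) \frac{1}{1137} = - \frac{1799506}{45467493}$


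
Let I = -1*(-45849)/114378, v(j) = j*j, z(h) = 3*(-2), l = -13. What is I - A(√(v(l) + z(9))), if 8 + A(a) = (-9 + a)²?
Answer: -8982453/38126 + 18*√163 ≈ -5.7905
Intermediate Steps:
z(h) = -6
v(j) = j²
A(a) = -8 + (-9 + a)²
I = 15283/38126 (I = 45849*(1/114378) = 15283/38126 ≈ 0.40086)
I - A(√(v(l) + z(9))) = 15283/38126 - (-8 + (-9 + √((-13)² - 6))²) = 15283/38126 - (-8 + (-9 + √(169 - 6))²) = 15283/38126 - (-8 + (-9 + √163)²) = 15283/38126 + (8 - (-9 + √163)²) = 320291/38126 - (-9 + √163)²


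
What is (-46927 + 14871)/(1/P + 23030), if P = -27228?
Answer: -872820768/627060839 ≈ -1.3919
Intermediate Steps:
(-46927 + 14871)/(1/P + 23030) = (-46927 + 14871)/(1/(-27228) + 23030) = -32056/(-1/27228 + 23030) = -32056/627060839/27228 = -32056*27228/627060839 = -872820768/627060839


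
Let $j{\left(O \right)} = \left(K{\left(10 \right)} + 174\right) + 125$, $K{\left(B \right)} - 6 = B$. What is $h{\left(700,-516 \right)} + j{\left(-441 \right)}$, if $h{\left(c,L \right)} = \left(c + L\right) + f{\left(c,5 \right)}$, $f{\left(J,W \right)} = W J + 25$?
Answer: $4024$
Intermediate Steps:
$f{\left(J,W \right)} = 25 + J W$ ($f{\left(J,W \right)} = J W + 25 = 25 + J W$)
$h{\left(c,L \right)} = 25 + L + 6 c$ ($h{\left(c,L \right)} = \left(c + L\right) + \left(25 + c 5\right) = \left(L + c\right) + \left(25 + 5 c\right) = 25 + L + 6 c$)
$K{\left(B \right)} = 6 + B$
$j{\left(O \right)} = 315$ ($j{\left(O \right)} = \left(\left(6 + 10\right) + 174\right) + 125 = \left(16 + 174\right) + 125 = 190 + 125 = 315$)
$h{\left(700,-516 \right)} + j{\left(-441 \right)} = \left(25 - 516 + 6 \cdot 700\right) + 315 = \left(25 - 516 + 4200\right) + 315 = 3709 + 315 = 4024$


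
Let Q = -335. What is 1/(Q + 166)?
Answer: -1/169 ≈ -0.0059172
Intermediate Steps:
1/(Q + 166) = 1/(-335 + 166) = 1/(-169) = -1/169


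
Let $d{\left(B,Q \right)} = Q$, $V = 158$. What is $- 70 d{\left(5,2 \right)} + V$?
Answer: $18$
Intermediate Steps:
$- 70 d{\left(5,2 \right)} + V = \left(-70\right) 2 + 158 = -140 + 158 = 18$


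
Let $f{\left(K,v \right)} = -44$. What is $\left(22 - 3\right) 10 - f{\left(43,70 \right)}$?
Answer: $234$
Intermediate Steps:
$\left(22 - 3\right) 10 - f{\left(43,70 \right)} = \left(22 - 3\right) 10 - -44 = 19 \cdot 10 + 44 = 190 + 44 = 234$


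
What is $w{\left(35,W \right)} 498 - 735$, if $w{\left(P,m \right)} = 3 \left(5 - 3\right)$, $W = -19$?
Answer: $2253$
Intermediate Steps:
$w{\left(P,m \right)} = 6$ ($w{\left(P,m \right)} = 3 \cdot 2 = 6$)
$w{\left(35,W \right)} 498 - 735 = 6 \cdot 498 - 735 = 2988 - 735 = 2253$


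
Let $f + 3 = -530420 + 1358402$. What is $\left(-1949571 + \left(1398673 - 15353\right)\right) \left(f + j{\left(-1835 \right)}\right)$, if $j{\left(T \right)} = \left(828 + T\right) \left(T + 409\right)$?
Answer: $-1281970180211$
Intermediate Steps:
$f = 827979$ ($f = -3 + \left(-530420 + 1358402\right) = -3 + 827982 = 827979$)
$j{\left(T \right)} = \left(409 + T\right) \left(828 + T\right)$ ($j{\left(T \right)} = \left(828 + T\right) \left(409 + T\right) = \left(409 + T\right) \left(828 + T\right)$)
$\left(-1949571 + \left(1398673 - 15353\right)\right) \left(f + j{\left(-1835 \right)}\right) = \left(-1949571 + \left(1398673 - 15353\right)\right) \left(827979 + \left(338652 + \left(-1835\right)^{2} + 1237 \left(-1835\right)\right)\right) = \left(-1949571 + 1383320\right) \left(827979 + \left(338652 + 3367225 - 2269895\right)\right) = - 566251 \left(827979 + 1435982\right) = \left(-566251\right) 2263961 = -1281970180211$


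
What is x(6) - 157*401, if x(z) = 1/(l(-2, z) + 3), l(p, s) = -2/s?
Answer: -503653/8 ≈ -62957.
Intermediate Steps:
x(z) = 1/(3 - 2/z) (x(z) = 1/(-2/z + 3) = 1/(3 - 2/z))
x(6) - 157*401 = 6/(-2 + 3*6) - 157*401 = 6/(-2 + 18) - 62957 = 6/16 - 62957 = 6*(1/16) - 62957 = 3/8 - 62957 = -503653/8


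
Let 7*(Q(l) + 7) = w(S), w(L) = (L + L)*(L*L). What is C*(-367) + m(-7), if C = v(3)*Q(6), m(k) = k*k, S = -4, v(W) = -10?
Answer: -649247/7 ≈ -92750.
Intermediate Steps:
w(L) = 2*L³ (w(L) = (2*L)*L² = 2*L³)
Q(l) = -177/7 (Q(l) = -7 + (2*(-4)³)/7 = -7 + (2*(-64))/7 = -7 + (⅐)*(-128) = -7 - 128/7 = -177/7)
m(k) = k²
C = 1770/7 (C = -10*(-177/7) = 1770/7 ≈ 252.86)
C*(-367) + m(-7) = (1770/7)*(-367) + (-7)² = -649590/7 + 49 = -649247/7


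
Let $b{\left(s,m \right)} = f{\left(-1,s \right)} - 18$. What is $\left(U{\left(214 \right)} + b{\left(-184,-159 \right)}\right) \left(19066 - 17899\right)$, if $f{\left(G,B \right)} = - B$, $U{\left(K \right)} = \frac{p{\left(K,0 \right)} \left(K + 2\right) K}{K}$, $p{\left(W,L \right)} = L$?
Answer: $193722$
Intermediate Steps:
$U{\left(K \right)} = 0$ ($U{\left(K \right)} = \frac{0 \left(K + 2\right) K}{K} = \frac{0 \left(2 + K\right) K}{K} = \frac{0 K}{K} = \frac{0}{K} = 0$)
$b{\left(s,m \right)} = -18 - s$ ($b{\left(s,m \right)} = - s - 18 = -18 - s$)
$\left(U{\left(214 \right)} + b{\left(-184,-159 \right)}\right) \left(19066 - 17899\right) = \left(0 - -166\right) \left(19066 - 17899\right) = \left(0 + \left(-18 + 184\right)\right) 1167 = \left(0 + 166\right) 1167 = 166 \cdot 1167 = 193722$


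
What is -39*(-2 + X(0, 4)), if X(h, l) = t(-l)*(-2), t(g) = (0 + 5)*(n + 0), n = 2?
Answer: 858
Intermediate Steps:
t(g) = 10 (t(g) = (0 + 5)*(2 + 0) = 5*2 = 10)
X(h, l) = -20 (X(h, l) = 10*(-2) = -20)
-39*(-2 + X(0, 4)) = -39*(-2 - 20) = -39*(-22) = 858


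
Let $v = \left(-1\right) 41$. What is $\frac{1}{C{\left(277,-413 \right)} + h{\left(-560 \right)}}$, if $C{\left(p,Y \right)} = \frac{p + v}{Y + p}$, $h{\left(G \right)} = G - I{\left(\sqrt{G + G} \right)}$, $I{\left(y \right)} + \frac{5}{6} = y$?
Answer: $- \frac{729453}{410608178} + \frac{2601 i \sqrt{70}}{205304089} \approx -0.0017765 + 0.000106 i$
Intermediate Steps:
$v = -41$
$I{\left(y \right)} = - \frac{5}{6} + y$
$h{\left(G \right)} = \frac{5}{6} + G - \sqrt{2} \sqrt{G}$ ($h{\left(G \right)} = G - \left(- \frac{5}{6} + \sqrt{G + G}\right) = G - \left(- \frac{5}{6} + \sqrt{2 G}\right) = G - \left(- \frac{5}{6} + \sqrt{2} \sqrt{G}\right) = \frac{5}{6} + G - \sqrt{2} \sqrt{G}$)
$C{\left(p,Y \right)} = \frac{-41 + p}{Y + p}$ ($C{\left(p,Y \right)} = \frac{p - 41}{Y + p} = \frac{-41 + p}{Y + p}$)
$\frac{1}{C{\left(277,-413 \right)} + h{\left(-560 \right)}} = \frac{1}{\frac{-41 + 277}{-413 + 277} - \left(\frac{3355}{6} + \sqrt{2} \sqrt{-560}\right)} = \frac{1}{\frac{1}{-136} \cdot 236 - \left(\frac{3355}{6} + \sqrt{2} \cdot 4 i \sqrt{35}\right)} = \frac{1}{\left(- \frac{1}{136}\right) 236 - \left(\frac{3355}{6} + 4 i \sqrt{70}\right)} = \frac{1}{- \frac{59}{34} - \left(\frac{3355}{6} + 4 i \sqrt{70}\right)} = \frac{1}{- \frac{28606}{51} - 4 i \sqrt{70}}$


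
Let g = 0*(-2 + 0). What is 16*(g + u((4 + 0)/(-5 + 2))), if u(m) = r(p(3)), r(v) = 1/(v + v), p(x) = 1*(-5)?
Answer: -8/5 ≈ -1.6000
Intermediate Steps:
p(x) = -5
r(v) = 1/(2*v)
u(m) = -1/10 (u(m) = (1/2)/(-5) = (1/2)*(-1/5) = -1/10)
g = 0 (g = 0*(-2) = 0)
16*(g + u((4 + 0)/(-5 + 2))) = 16*(0 - 1/10) = 16*(-1/10) = -8/5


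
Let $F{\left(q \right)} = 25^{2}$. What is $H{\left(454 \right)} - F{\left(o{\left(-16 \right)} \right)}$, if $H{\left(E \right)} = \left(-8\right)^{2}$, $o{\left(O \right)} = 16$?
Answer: $-561$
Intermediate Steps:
$F{\left(q \right)} = 625$
$H{\left(E \right)} = 64$
$H{\left(454 \right)} - F{\left(o{\left(-16 \right)} \right)} = 64 - 625 = -561$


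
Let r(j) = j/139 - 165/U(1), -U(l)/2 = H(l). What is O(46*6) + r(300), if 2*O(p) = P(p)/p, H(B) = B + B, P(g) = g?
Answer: 24413/556 ≈ 43.908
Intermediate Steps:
H(B) = 2*B
U(l) = -4*l
r(j) = 165/4 + j/139 (r(j) = j/139 - 165/((-4*1)) = j*(1/139) - 165/(-4) = j/139 - 165*(-¼) = j/139 + 165/4 = 165/4 + j/139)
O(p) = ½ (O(p) = (p/p)/2 = (½)*1 = ½)
O(46*6) + r(300) = ½ + (165/4 + (1/139)*300) = ½ + (165/4 + 300/139) = ½ + 24135/556 = 24413/556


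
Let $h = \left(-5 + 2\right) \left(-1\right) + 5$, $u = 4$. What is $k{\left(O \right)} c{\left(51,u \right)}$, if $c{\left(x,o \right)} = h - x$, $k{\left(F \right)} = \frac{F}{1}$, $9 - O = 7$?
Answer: $-86$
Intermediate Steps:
$O = 2$ ($O = 9 - 7 = 2$)
$k{\left(F \right)} = F$ ($k{\left(F \right)} = F 1 = F$)
$h = 8$ ($h = \left(-3\right) \left(-1\right) + 5 = 3 + 5 = 8$)
$c{\left(x,o \right)} = 8 - x$
$k{\left(O \right)} c{\left(51,u \right)} = 2 \left(8 - 51\right) = 2 \left(-43\right) = -86$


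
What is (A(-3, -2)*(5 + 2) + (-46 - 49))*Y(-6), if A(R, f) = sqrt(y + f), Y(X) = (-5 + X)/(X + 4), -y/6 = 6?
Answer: -1045/2 + 77*I*sqrt(38)/2 ≈ -522.5 + 237.33*I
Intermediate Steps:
y = -36 (y = -6*6 = -36)
Y(X) = (-5 + X)/(4 + X)
A(R, f) = sqrt(-36 + f)
(A(-3, -2)*(5 + 2) + (-46 - 49))*Y(-6) = (sqrt(-36 - 2)*(5 + 2) + (-46 - 49))*((-5 - 6)/(4 - 6)) = (sqrt(-38)*7 - 95)*(-11/(-2)) = ((I*sqrt(38))*7 - 95)*(-1/2*(-11)) = (7*I*sqrt(38) - 95)*(11/2) = (-95 + 7*I*sqrt(38))*(11/2) = -1045/2 + 77*I*sqrt(38)/2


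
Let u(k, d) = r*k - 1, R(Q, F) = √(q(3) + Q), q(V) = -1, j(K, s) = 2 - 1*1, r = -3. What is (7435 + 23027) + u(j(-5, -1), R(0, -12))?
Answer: 30458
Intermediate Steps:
j(K, s) = 1 (j(K, s) = 2 - 1 = 1)
R(Q, F) = √(-1 + Q)
u(k, d) = -1 - 3*k (u(k, d) = -3*k - 1 = -1 - 3*k)
(7435 + 23027) + u(j(-5, -1), R(0, -12)) = (7435 + 23027) + (-1 - 3*1) = 30462 + (-1 - 3) = 30462 - 4 = 30458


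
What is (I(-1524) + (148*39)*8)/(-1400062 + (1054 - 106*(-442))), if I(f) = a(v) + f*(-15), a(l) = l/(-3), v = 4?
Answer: -51776/1014117 ≈ -0.051055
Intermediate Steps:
a(l) = -l/3 (a(l) = l*(-1/3) = -l/3)
I(f) = -4/3 - 15*f (I(f) = -1/3*4 + f*(-15) = -4/3 - 15*f)
(I(-1524) + (148*39)*8)/(-1400062 + (1054 - 106*(-442))) = ((-4/3 - 15*(-1524)) + (148*39)*8)/(-1400062 + (1054 - 106*(-442))) = ((-4/3 + 22860) + 5772*8)/(-1400062 + (1054 + 46852)) = (68576/3 + 46176)/(-1400062 + 47906) = (207104/3)/(-1352156) = (207104/3)*(-1/1352156) = -51776/1014117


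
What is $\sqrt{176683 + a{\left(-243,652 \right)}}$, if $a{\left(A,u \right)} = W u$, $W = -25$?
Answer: $\sqrt{160383} \approx 400.48$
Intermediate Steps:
$a{\left(A,u \right)} = - 25 u$
$\sqrt{176683 + a{\left(-243,652 \right)}} = \sqrt{176683 - 16300} = \sqrt{160383}$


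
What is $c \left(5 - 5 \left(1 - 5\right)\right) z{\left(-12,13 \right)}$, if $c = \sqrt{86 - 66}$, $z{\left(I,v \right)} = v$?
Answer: $650 \sqrt{5} \approx 1453.4$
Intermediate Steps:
$c = 2 \sqrt{5}$ ($c = \sqrt{20} = 2 \sqrt{5} \approx 4.4721$)
$c \left(5 - 5 \left(1 - 5\right)\right) z{\left(-12,13 \right)} = 2 \sqrt{5} \left(5 - 5 \left(1 - 5\right)\right) 13 = 2 \sqrt{5} \left(5 - -20\right) 13 = 2 \sqrt{5} \left(5 + 20\right) 13 = 2 \sqrt{5} \cdot 25 \cdot 13 = 50 \sqrt{5} \cdot 13 = 650 \sqrt{5}$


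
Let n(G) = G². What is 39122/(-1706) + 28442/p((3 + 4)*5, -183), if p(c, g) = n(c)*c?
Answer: -814416849/36572375 ≈ -22.269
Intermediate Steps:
p(c, g) = c³ (p(c, g) = c²*c = c³)
39122/(-1706) + 28442/p((3 + 4)*5, -183) = 39122/(-1706) + 28442/(((3 + 4)*5)³) = 39122*(-1/1706) + 28442/((7*5)³) = -19561/853 + 28442/(35³) = -19561/853 + 28442/42875 = -814416849/36572375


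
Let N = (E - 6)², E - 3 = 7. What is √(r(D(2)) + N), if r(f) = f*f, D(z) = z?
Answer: 2*√5 ≈ 4.4721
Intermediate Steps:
E = 10 (E = 3 + 7 = 10)
r(f) = f²
N = 16 (N = (10 - 6)² = 4² = 16)
√(r(D(2)) + N) = √(2² + 16) = √(4 + 16) = √20 = 2*√5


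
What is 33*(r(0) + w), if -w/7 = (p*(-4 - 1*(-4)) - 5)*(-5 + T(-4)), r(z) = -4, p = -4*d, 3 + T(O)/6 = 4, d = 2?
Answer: 1023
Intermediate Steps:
T(O) = 6 (T(O) = -18 + 6*4 = -18 + 24 = 6)
p = -8 (p = -4*2 = -8)
w = 35 (w = -7*(-8*(-4 - 1*(-4)) - 5)*(-5 + 6) = -7*(-8*(-4 + 4) - 5) = -7*(-8*0 - 5) = -7*(0 - 5) = -(-35) = -7*(-5) = 35)
33*(r(0) + w) = 33*(-4 + 35) = 33*31 = 1023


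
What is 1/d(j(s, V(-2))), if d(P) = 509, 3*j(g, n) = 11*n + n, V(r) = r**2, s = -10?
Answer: 1/509 ≈ 0.0019646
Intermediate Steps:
j(g, n) = 4*n (j(g, n) = (11*n + n)/3 = (12*n)/3 = 4*n)
1/d(j(s, V(-2))) = 1/509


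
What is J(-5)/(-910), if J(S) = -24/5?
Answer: 12/2275 ≈ 0.0052747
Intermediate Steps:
J(S) = -24/5 (J(S) = -24*1/5 = -24/5)
J(-5)/(-910) = -24/5/(-910) = -24/5*(-1/910) = 12/2275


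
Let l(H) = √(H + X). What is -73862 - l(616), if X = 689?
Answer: -73862 - 3*√145 ≈ -73898.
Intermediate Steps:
l(H) = √(689 + H) (l(H) = √(H + 689) = √(689 + H))
-73862 - l(616) = -73862 - √(689 + 616) = -73862 - √1305 = -73862 - 3*√145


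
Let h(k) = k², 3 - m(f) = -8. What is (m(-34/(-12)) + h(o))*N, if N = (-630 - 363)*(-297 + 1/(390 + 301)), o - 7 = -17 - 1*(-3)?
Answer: 12227365080/691 ≈ 1.7695e+7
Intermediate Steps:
m(f) = 11 (m(f) = 3 - 1*(-8) = 3 + 8 = 11)
o = -7 (o = 7 + (-17 - 1*(-3)) = 7 + (-17 + 3) = 7 - 14 = -7)
N = 203789418/691 (N = -993*(-297 + 1/691) = -993*(-205226/691) = 203789418/691 ≈ 2.9492e+5)
(m(-34/(-12)) + h(o))*N = (11 + (-7)²)*(203789418/691) = (11 + 49)*(203789418/691) = 60*(203789418/691) = 12227365080/691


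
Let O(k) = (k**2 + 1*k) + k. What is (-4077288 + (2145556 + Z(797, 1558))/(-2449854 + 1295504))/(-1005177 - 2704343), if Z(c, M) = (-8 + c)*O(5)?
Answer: 4706619575971/4282084412000 ≈ 1.0991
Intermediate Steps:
O(k) = k**2 + 2*k (O(k) = (k**2 + k) + k = (k + k**2) + k = k**2 + 2*k)
Z(c, M) = -280 + 35*c (Z(c, M) = (-8 + c)*(5*(2 + 5)) = (-8 + c)*(5*7) = (-8 + c)*35 = -280 + 35*c)
(-4077288 + (2145556 + Z(797, 1558))/(-2449854 + 1295504))/(-1005177 - 2704343) = (-4077288 + (2145556 + (-280 + 35*797))/(-2449854 + 1295504))/(-1005177 - 2704343) = (-4077288 + (2145556 + (-280 + 27895))/(-1154350))/(-3709520) = (-4077288 + (2145556 + 27615)*(-1/1154350))*(-1/3709520) = (-4077288 + 2173171*(-1/1154350))*(-1/3709520) = (-4077288 - 2173171/1154350)*(-1/3709520) = -4706619575971/1154350*(-1/3709520) = 4706619575971/4282084412000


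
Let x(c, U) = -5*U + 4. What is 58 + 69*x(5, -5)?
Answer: 2059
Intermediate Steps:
x(c, U) = 4 - 5*U
58 + 69*x(5, -5) = 58 + 69*(4 - 5*(-5)) = 58 + 69*(4 + 25) = 58 + 69*29 = 58 + 2001 = 2059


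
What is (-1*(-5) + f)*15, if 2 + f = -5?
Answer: -30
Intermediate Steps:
f = -7 (f = -2 - 5 = -7)
(-1*(-5) + f)*15 = (-1*(-5) - 7)*15 = (5 - 7)*15 = -2*15 = -30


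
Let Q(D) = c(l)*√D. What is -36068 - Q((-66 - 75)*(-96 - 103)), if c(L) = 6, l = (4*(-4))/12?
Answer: -36068 - 6*√28059 ≈ -37073.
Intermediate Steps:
l = -4/3 (l = -16*1/12 = -4/3 ≈ -1.3333)
Q(D) = 6*√D
-36068 - Q((-66 - 75)*(-96 - 103)) = -36068 - 6*√((-66 - 75)*(-96 - 103)) = -36068 - 6*√(-141*(-199)) = -36068 - 6*√28059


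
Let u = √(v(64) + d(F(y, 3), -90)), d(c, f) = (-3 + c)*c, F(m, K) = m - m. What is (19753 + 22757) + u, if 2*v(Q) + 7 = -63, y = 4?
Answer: 42510 + I*√35 ≈ 42510.0 + 5.9161*I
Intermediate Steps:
v(Q) = -35 (v(Q) = -7/2 + (½)*(-63) = -7/2 - 63/2 = -35)
F(m, K) = 0
d(c, f) = c*(-3 + c)
u = I*√35 (u = √(-35 + 0*(-3 + 0)) = √(-35 + 0*(-3)) = √(-35 + 0) = √(-35) = I*√35 ≈ 5.9161*I)
(19753 + 22757) + u = (19753 + 22757) + I*√35 = 42510 + I*√35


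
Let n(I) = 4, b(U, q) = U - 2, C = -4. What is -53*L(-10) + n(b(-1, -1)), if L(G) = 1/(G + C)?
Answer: 109/14 ≈ 7.7857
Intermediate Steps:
L(G) = 1/(-4 + G) (L(G) = 1/(G - 4) = 1/(-4 + G))
b(U, q) = -2 + U
-53*L(-10) + n(b(-1, -1)) = -53/(-4 - 10) + 4 = -53/(-14) + 4 = -53*(-1/14) + 4 = 53/14 + 4 = 109/14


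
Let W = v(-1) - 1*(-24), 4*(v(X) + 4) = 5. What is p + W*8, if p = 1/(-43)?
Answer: 7309/43 ≈ 169.98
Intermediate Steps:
v(X) = -11/4 (v(X) = -4 + (1/4)*5 = -4 + 5/4 = -11/4)
p = -1/43 ≈ -0.023256
W = 85/4 (W = -11/4 - 1*(-24) = -11/4 + 24 = 85/4 ≈ 21.250)
p + W*8 = -1/43 + (85/4)*8 = -1/43 + 170 = 7309/43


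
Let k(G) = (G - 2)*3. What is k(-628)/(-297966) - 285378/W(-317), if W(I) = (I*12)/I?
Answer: -2362025513/99322 ≈ -23782.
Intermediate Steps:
k(G) = -6 + 3*G (k(G) = (-2 + G)*3 = -6 + 3*G)
W(I) = 12 (W(I) = (12*I)/I = 12)
k(-628)/(-297966) - 285378/W(-317) = (-6 + 3*(-628))/(-297966) - 285378/12 = (-6 - 1884)*(-1/297966) - 285378*1/12 = -1890*(-1/297966) - 47563/2 = 315/49661 - 47563/2 = -2362025513/99322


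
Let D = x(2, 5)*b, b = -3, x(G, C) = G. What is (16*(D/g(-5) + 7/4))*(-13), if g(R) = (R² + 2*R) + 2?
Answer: -4940/17 ≈ -290.59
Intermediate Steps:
g(R) = 2 + R² + 2*R
D = -6 (D = 2*(-3) = -6)
(16*(D/g(-5) + 7/4))*(-13) = (16*(-6/(2 + (-5)² + 2*(-5)) + 7/4))*(-13) = (16*(-6/(2 + 25 - 10) + 7*(¼)))*(-13) = (16*(-6/17 + 7/4))*(-13) = (16*(95/68))*(-13) = (380/17)*(-13) = -4940/17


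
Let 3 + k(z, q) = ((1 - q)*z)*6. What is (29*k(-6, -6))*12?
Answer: -88740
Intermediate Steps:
k(z, q) = -3 + 6*z*(1 - q) (k(z, q) = -3 + ((1 - q)*z)*6 = -3 + (z*(1 - q))*6 = -3 + 6*z*(1 - q))
(29*k(-6, -6))*12 = (29*(-3 + 6*(-6) - 6*(-6)*(-6)))*12 = (29*(-3 - 36 - 216))*12 = (29*(-255))*12 = -7395*12 = -88740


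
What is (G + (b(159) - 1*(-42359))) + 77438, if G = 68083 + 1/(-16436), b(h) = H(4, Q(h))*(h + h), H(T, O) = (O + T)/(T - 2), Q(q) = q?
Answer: 3513967491/16436 ≈ 2.1380e+5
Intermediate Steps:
H(T, O) = (O + T)/(-2 + T)
b(h) = 2*h*(2 + h/2) (b(h) = ((h + 4)/(-2 + 4))*(h + h) = ((4 + h)/2)*(2*h) = (2 + h/2)*(2*h) = 2*h*(2 + h/2))
G = 1119012187/16436 (G = 68083 - 1/16436 = 1119012187/16436 ≈ 68083.)
(G + (b(159) - 1*(-42359))) + 77438 = (1119012187/16436 + (159*(4 + 159) - 1*(-42359))) + 77438 = (1119012187/16436 + (159*163 + 42359)) + 77438 = (1119012187/16436 + (25917 + 42359)) + 77438 = (1119012187/16436 + 68276) + 77438 = 2241196523/16436 + 77438 = 3513967491/16436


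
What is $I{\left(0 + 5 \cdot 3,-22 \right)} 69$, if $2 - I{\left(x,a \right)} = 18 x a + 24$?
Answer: $408342$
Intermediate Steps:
$I{\left(x,a \right)} = -22 - 18 a x$ ($I{\left(x,a \right)} = 2 - \left(18 x a + 24\right) = 2 - \left(18 a x + 24\right) = 2 - \left(24 + 18 a x\right) = -22 - 18 a x$)
$I{\left(0 + 5 \cdot 3,-22 \right)} 69 = \left(-22 - - 396 \left(0 + 5 \cdot 3\right)\right) 69 = \left(-22 - - 396 \left(0 + 15\right)\right) 69 = \left(-22 - \left(-396\right) 15\right) 69 = \left(-22 + 5940\right) 69 = 5918 \cdot 69 = 408342$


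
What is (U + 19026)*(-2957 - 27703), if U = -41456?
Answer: 687703800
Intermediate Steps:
(U + 19026)*(-2957 - 27703) = (-41456 + 19026)*(-2957 - 27703) = -22430*(-30660) = 687703800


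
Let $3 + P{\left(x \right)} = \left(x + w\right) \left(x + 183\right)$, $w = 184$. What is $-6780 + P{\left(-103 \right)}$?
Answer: $-303$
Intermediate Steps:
$P{\left(x \right)} = -3 + \left(183 + x\right) \left(184 + x\right)$ ($P{\left(x \right)} = -3 + \left(x + 184\right) \left(x + 183\right) = -3 + \left(184 + x\right) \left(183 + x\right) = -3 + \left(183 + x\right) \left(184 + x\right)$)
$-6780 + P{\left(-103 \right)} = -6780 + \left(33669 + \left(-103\right)^{2} + 367 \left(-103\right)\right) = -6780 + \left(33669 + 10609 - 37801\right) = -6780 + 6477 = -303$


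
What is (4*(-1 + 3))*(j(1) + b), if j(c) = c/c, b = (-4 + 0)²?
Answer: 136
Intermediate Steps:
b = 16 (b = (-4)² = 16)
j(c) = 1
(4*(-1 + 3))*(j(1) + b) = (4*(-1 + 3))*(1 + 16) = (4*2)*17 = 8*17 = 136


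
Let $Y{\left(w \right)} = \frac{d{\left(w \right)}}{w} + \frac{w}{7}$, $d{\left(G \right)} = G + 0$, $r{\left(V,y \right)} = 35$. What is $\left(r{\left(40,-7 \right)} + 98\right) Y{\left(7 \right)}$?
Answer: $266$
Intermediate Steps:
$d{\left(G \right)} = G$
$Y{\left(w \right)} = 1 + \frac{w}{7}$ ($Y{\left(w \right)} = \frac{w}{w} + \frac{w}{7} = 1 + w \frac{1}{7} = 1 + \frac{w}{7}$)
$\left(r{\left(40,-7 \right)} + 98\right) Y{\left(7 \right)} = \left(35 + 98\right) \left(1 + \frac{1}{7} \cdot 7\right) = 133 \left(1 + 1\right) = 133 \cdot 2 = 266$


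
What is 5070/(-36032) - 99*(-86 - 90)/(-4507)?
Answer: -325336029/81198112 ≈ -4.0067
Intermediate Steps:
5070/(-36032) - 99*(-86 - 90)/(-4507) = 5070*(-1/36032) - 99*(-176)*(-1/4507) = -2535/18016 + 17424*(-1/4507) = -2535/18016 - 17424/4507 = -325336029/81198112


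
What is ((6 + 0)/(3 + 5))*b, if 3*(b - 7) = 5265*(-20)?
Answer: -105279/4 ≈ -26320.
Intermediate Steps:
b = -35093 (b = 7 + (5265*(-20))/3 = 7 + (1/3)*(-105300) = 7 - 35100 = -35093)
((6 + 0)/(3 + 5))*b = ((6 + 0)/(3 + 5))*(-35093) = (6/8)*(-35093) = (6*(1/8))*(-35093) = (3/4)*(-35093) = -105279/4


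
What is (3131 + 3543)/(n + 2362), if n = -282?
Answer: 3337/1040 ≈ 3.2087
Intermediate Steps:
(3131 + 3543)/(n + 2362) = (3131 + 3543)/(-282 + 2362) = 6674/2080 = 6674*(1/2080) = 3337/1040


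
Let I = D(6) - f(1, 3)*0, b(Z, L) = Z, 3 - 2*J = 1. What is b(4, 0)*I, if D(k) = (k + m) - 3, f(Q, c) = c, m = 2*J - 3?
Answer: 8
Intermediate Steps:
J = 1 (J = 3/2 - 1/2*1 = 3/2 - 1/2 = 1)
m = -1 (m = 2*1 - 3 = 2 - 3 = -1)
D(k) = -4 + k (D(k) = (k - 1) - 3 = (-1 + k) - 3 = -4 + k)
I = 2 (I = (-4 + 6) - 3*0 = 2 - 1*0 = 2 + 0 = 2)
b(4, 0)*I = 4*2 = 8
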